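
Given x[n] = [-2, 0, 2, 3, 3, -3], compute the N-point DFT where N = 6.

X[k] = Σ(n=0 to 5) x[n] · ω_6^(nk)
where ω_6 = e^(-2πi/6)

Computing each X[k]:
X[0] = 3
X[1] = -9.0000-1.7321i
X[2] = -3.4641i
X[3] = 3
X[4] = 3.4641i
X[5] = -9.0000+1.7321i

X = [3, -9.0000-1.7321i, -3.4641i, 3, 3.4641i, -9.0000+1.7321i]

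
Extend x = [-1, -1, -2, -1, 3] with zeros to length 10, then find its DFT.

Original 5-point DFT: [-2, 2.0451+4.3920i, -3.5451+1.4001i, -3.5451-1.4001i, 2.0451-4.3920i]
Zero-padded 10-point DFT provides frequency interpolation.

DFT_10([x, 0, ...]) = [-2, -4.5451+1.6776i, 2.0451+4.3920i, 1.0451-3.6655i, -3.5451+1.4001i, 2, -3.5451-1.4001i, 1.0451+3.6655i, 2.0451-4.3920i, -4.5451-1.6776i]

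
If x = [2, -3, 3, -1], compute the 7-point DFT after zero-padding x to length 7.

Original 4-point DFT: [1, -1+2i, 9, -1-2i]
Zero-padded 7-point DFT provides frequency interpolation.

DFT_7([x, 0, ...]) = [1, 0.3629-0.1454i, -0.6588+3.4446i, 6.7959+4.6221i, 6.7959-4.6221i, -0.6588-3.4446i, 0.3629+0.1454i]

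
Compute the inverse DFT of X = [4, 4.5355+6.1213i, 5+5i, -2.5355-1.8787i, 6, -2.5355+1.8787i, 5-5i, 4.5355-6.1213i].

x[n] = (1/8) Σ(k=0 to 7) X[k] · e^(2πikn/8)

Computing each x[n]:
x[0] = 3
x[1] = -1
x[2] = -2
x[3] = -1
x[4] = 2
x[5] = -2
x[6] = 2
x[7] = 3

x = [3, -1, -2, -1, 2, -2, 2, 3]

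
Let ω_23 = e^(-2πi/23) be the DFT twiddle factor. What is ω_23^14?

ω_23^14 = e^(-2πi·14/23)
= cos(-2π·14/23) + i·sin(-2π·14/23)
= cos(-28π/23) + i·sin(-28π/23)

ω_23^14 = cos(-28π/23) + i·sin(-28π/23) = -0.7757+0.6311i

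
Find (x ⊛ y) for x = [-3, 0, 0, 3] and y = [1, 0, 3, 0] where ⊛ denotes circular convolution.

(x ⊛ y)[n] = Σ(m=0 to 3) x[m] · y[(n-m) mod 4]

Computing each output sample:
(x ⊛ y)[0] = -3
(x ⊛ y)[1] = 9
(x ⊛ y)[2] = -9
(x ⊛ y)[3] = 3

x ⊛ y = [-3, 9, -9, 3]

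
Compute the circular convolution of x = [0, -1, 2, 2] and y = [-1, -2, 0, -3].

(x ⊛ y)[n] = Σ(m=0 to 3) x[m] · y[(n-m) mod 4]

Computing each output sample:
(x ⊛ y)[0] = -1
(x ⊛ y)[1] = -5
(x ⊛ y)[2] = -6
(x ⊛ y)[3] = -6

x ⊛ y = [-1, -5, -6, -6]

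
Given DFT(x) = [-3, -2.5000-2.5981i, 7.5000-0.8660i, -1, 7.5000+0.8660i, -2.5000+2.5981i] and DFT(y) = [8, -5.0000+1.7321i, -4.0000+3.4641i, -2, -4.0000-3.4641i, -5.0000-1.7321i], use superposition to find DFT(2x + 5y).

By linearity: DFT(2x + 5y) = 2·DFT(x) + 5·DFT(y)
= 2·[-3, -2.5000-2.5981i, 7.5000-0.8660i, -1, 7.5000+0.8660i, -2.5000+2.5981i] + 5·[8, -5.0000+1.7321i, -4.0000+3.4641i, -2, -4.0000-3.4641i, -5.0000-1.7321i]

Computing element-wise:
Z[0] = 2·(-3) + 5·(8) = 34
Z[1] = 2·(-2.5000-2.5981i) + 5·(-5.0000+1.7321i) = -30.0000+3.4643i
Z[2] = 2·(7.5000-0.8660i) + 5·(-4.0000+3.4641i) = -5.0000+15.5885i
Z[3] = 2·(-1) + 5·(-2) = -12
Z[4] = 2·(7.5000+0.8660i) + 5·(-4.0000-3.4641i) = -5.0000-15.5885i
Z[5] = 2·(-2.5000+2.5981i) + 5·(-5.0000-1.7321i) = -30.0000-3.4643i

DFT(2x + 5y) = 2·X + 5·Y = [34, -30.0000+3.4643i, -5.0000+15.5885i, -12, -5.0000-15.5885i, -30.0000-3.4643i]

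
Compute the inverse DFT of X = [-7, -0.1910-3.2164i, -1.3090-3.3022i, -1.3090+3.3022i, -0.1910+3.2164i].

x[n] = (1/5) Σ(k=0 to 4) X[k] · e^(2πikn/5)

Computing each x[n]:
x[0] = -2
x[1] = 1
x[2] = -2
x[3] = -1
x[4] = -3

x = [-2, 1, -2, -1, -3]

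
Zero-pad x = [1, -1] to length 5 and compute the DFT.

Original 2-point DFT: [0, 2]
Zero-padded 5-point DFT provides frequency interpolation.

DFT_5([x, 0, ...]) = [0, 0.6910+0.9511i, 1.8090+0.5878i, 1.8090-0.5878i, 0.6910-0.9511i]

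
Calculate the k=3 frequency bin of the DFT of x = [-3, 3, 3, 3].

X[3] = Σ(n=0 to 3) x[n] · ω_4^(3n) where ω_4 = e^(-2πi/4)
= (-3)·ω_4^0 + (3)·ω_4^3 + (3)·ω_4^6 + (3)·ω_4^9

X[3] = -6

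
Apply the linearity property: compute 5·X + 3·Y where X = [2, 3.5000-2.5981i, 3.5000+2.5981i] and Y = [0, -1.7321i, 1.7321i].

By linearity: DFT(5x + 3y) = 5·DFT(x) + 3·DFT(y)
= 5·[2, 3.5000-2.5981i, 3.5000+2.5981i] + 3·[0, -1.7321i, 1.7321i]

Computing element-wise:
Z[0] = 5·(2) + 3·(0) = 10
Z[1] = 5·(3.5000-2.5981i) + 3·(-1.7321i) = 17.5000-18.1868i
Z[2] = 5·(3.5000+2.5981i) + 3·(1.7321i) = 17.5000+18.1868i

DFT(5x + 3y) = 5·X + 3·Y = [10, 17.5000-18.1868i, 17.5000+18.1868i]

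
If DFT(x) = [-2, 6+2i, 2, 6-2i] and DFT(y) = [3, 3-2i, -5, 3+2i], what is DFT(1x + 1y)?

By linearity: DFT(1x + 1y) = 1·DFT(x) + 1·DFT(y)
= 1·[-2, 6+2i, 2, 6-2i] + 1·[3, 3-2i, -5, 3+2i]

Computing element-wise:
Z[0] = 1·(-2) + 1·(3) = 1
Z[1] = 1·(6+2i) + 1·(3-2i) = 9
Z[2] = 1·(2) + 1·(-5) = -3
Z[3] = 1·(6-2i) + 1·(3+2i) = 9

DFT(1x + 1y) = 1·X + 1·Y = [1, 9, -3, 9]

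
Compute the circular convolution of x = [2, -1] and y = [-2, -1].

(x ⊛ y)[n] = Σ(m=0 to 1) x[m] · y[(n-m) mod 2]

Computing each output sample:
(x ⊛ y)[0] = -3
(x ⊛ y)[1] = 0

x ⊛ y = [-3, 0]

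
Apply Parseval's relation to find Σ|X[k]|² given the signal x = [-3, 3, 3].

Parseval: Σ|x[n]|² = (1/N)Σ|X[k]|², so Σ|X[k]|² = N·Σ|x[n]|² = 3·27.0000

Σ|X[k]|² = N·Σ|x[n]|² = 3·27.0000 = 81.0000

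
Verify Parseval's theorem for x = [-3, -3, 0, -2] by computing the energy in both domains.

Time domain:
Σ|x[n]|² = |-3|² + |-3|² + |0|² + |-2|² = 22.0000

Frequency domain:
(1/4)Σ|X[k]|² = (1/4)(|-8|² + |-3+1i|² + |2|² + |-3-1i|²) = (1/4)·88.0000 = 22.0000

Both sides agree, confirming Parseval's theorem.

Σ|x[n]|² = (1/N)Σ|X[k]|² = 22.0000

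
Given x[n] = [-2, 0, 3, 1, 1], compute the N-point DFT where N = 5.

X[k] = Σ(n=0 to 4) x[n] · ω_5^(nk)
where ω_5 = e^(-2πi/5)

Computing each X[k]:
X[0] = 3
X[1] = -4.9271-0.2245i
X[2] = -1.5729+2.4899i
X[3] = -1.5729-2.4899i
X[4] = -4.9271+0.2245i

X = [3, -4.9271-0.2245i, -1.5729+2.4899i, -1.5729-2.4899i, -4.9271+0.2245i]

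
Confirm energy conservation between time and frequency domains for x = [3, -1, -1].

Time domain:
Σ|x[n]|² = |3|² + |-1|² + |-1|² = 11.0000

Frequency domain:
(1/3)Σ|X[k]|² = (1/3)(|1|² + |4|² + |4|²) = (1/3)·33.0000 = 11.0000

Both sides agree, confirming Parseval's theorem.

Σ|x[n]|² = (1/N)Σ|X[k]|² = 11.0000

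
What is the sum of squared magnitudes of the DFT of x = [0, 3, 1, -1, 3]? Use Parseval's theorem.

Parseval: Σ|x[n]|² = (1/N)Σ|X[k]|², so Σ|X[k]|² = N·Σ|x[n]|² = 5·20.0000

Σ|X[k]|² = N·Σ|x[n]|² = 5·20.0000 = 100.0000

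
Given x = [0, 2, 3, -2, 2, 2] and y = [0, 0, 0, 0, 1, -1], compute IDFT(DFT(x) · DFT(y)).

(x ⊛ y)[n] = Σ(m=0 to 5) x[m] · y[(n-m) mod 6]

Computing each output sample:
(x ⊛ y)[0] = 1
(x ⊛ y)[1] = -5
(x ⊛ y)[2] = 4
(x ⊛ y)[3] = 0
(x ⊛ y)[4] = -2
(x ⊛ y)[5] = 2

x ⊛ y = [1, -5, 4, 0, -2, 2]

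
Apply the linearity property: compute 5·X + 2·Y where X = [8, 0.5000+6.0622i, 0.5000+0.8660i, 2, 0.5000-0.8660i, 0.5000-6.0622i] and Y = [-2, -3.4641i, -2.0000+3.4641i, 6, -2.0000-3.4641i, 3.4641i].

By linearity: DFT(5x + 2y) = 5·DFT(x) + 2·DFT(y)
= 5·[8, 0.5000+6.0622i, 0.5000+0.8660i, 2, 0.5000-0.8660i, 0.5000-6.0622i] + 2·[-2, -3.4641i, -2.0000+3.4641i, 6, -2.0000-3.4641i, 3.4641i]

Computing element-wise:
Z[0] = 5·(8) + 2·(-2) = 36
Z[1] = 5·(0.5000+6.0622i) + 2·(-3.4641i) = 2.5000+23.3828i
Z[2] = 5·(0.5000+0.8660i) + 2·(-2.0000+3.4641i) = -1.5000+11.2582i
Z[3] = 5·(2) + 2·(6) = 22
Z[4] = 5·(0.5000-0.8660i) + 2·(-2.0000-3.4641i) = -1.5000-11.2582i
Z[5] = 5·(0.5000-6.0622i) + 2·(3.4641i) = 2.5000-23.3828i

DFT(5x + 2y) = 5·X + 2·Y = [36, 2.5000+23.3828i, -1.5000+11.2582i, 22, -1.5000-11.2582i, 2.5000-23.3828i]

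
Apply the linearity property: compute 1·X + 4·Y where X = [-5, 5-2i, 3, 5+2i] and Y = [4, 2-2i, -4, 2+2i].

By linearity: DFT(1x + 4y) = 1·DFT(x) + 4·DFT(y)
= 1·[-5, 5-2i, 3, 5+2i] + 4·[4, 2-2i, -4, 2+2i]

Computing element-wise:
Z[0] = 1·(-5) + 4·(4) = 11
Z[1] = 1·(5-2i) + 4·(2-2i) = 13-10i
Z[2] = 1·(3) + 4·(-4) = -13
Z[3] = 1·(5+2i) + 4·(2+2i) = 13+10i

DFT(1x + 4y) = 1·X + 4·Y = [11, 13-10i, -13, 13+10i]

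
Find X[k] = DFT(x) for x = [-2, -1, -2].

X[k] = Σ(n=0 to 2) x[n] · ω_3^(nk)
where ω_3 = e^(-2πi/3)

Computing each X[k]:
X[0] = -5
X[1] = -0.5000-0.8660i
X[2] = -0.5000+0.8660i

X = [-5, -0.5000-0.8660i, -0.5000+0.8660i]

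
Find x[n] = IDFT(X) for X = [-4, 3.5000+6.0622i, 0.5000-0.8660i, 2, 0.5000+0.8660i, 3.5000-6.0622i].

x[n] = (1/6) Σ(k=0 to 5) X[k] · e^(2πikn/6)

Computing each x[n]:
x[0] = 1
x[1] = -2
x[2] = -3
x[3] = -2
x[4] = 1
x[5] = 1

x = [1, -2, -3, -2, 1, 1]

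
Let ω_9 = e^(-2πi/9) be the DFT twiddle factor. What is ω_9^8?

ω_9^8 = e^(-2πi·8/9)
= cos(-2π·8/9) + i·sin(-2π·8/9)
= cos(-16π/9) + i·sin(-16π/9)

ω_9^8 = cos(-16π/9) + i·sin(-16π/9) = 0.7660+0.6428i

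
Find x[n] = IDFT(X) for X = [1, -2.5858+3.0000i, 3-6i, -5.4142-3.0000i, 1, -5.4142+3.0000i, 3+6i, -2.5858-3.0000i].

x[n] = (1/8) Σ(k=0 to 7) X[k] · e^(2πikn/8)

Computing each x[n]:
x[0] = -1
x[1] = 2
x[2] = -2
x[3] = -2
x[4] = 3
x[5] = 1
x[6] = 1
x[7] = -1

x = [-1, 2, -2, -2, 3, 1, 1, -1]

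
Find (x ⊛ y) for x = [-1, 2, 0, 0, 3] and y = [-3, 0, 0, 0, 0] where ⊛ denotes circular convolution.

(x ⊛ y)[n] = Σ(m=0 to 4) x[m] · y[(n-m) mod 5]

Computing each output sample:
(x ⊛ y)[0] = 3
(x ⊛ y)[1] = -6
(x ⊛ y)[2] = 0
(x ⊛ y)[3] = 0
(x ⊛ y)[4] = -9

x ⊛ y = [3, -6, 0, 0, -9]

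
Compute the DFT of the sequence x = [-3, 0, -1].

X[k] = Σ(n=0 to 2) x[n] · ω_3^(nk)
where ω_3 = e^(-2πi/3)

Computing each X[k]:
X[0] = -4
X[1] = -2.5000-0.8660i
X[2] = -2.5000+0.8660i

X = [-4, -2.5000-0.8660i, -2.5000+0.8660i]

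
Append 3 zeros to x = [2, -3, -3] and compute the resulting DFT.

Original 3-point DFT: [-4, 5, 5]
Zero-padded 6-point DFT provides frequency interpolation.

DFT_6([x, 0, ...]) = [-4, 2.0000+5.1962i, 5, 2, 5, 2.0000-5.1962i]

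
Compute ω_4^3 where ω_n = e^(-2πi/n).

ω_4^3 = e^(-2πi·3/4)
= cos(-2π·3/4) + i·sin(-2π·3/4)
= cos(-6π/4) + i·sin(-6π/4)

ω_4^3 = cos(-6π/4) + i·sin(-6π/4) = 1i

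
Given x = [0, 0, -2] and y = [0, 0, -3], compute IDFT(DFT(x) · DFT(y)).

(x ⊛ y)[n] = Σ(m=0 to 2) x[m] · y[(n-m) mod 3]

Computing each output sample:
(x ⊛ y)[0] = 0
(x ⊛ y)[1] = 6
(x ⊛ y)[2] = 0

x ⊛ y = [0, 6, 0]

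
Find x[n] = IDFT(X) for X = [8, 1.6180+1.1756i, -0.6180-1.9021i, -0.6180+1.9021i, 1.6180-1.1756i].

x[n] = (1/5) Σ(k=0 to 4) X[k] · e^(2πikn/5)

Computing each x[n]:
x[0] = 2
x[1] = 2
x[2] = 0
x[3] = 2
x[4] = 2

x = [2, 2, 0, 2, 2]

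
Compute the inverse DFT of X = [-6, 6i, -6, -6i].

x[n] = (1/4) Σ(k=0 to 3) X[k] · e^(2πikn/4)

Computing each x[n]:
x[0] = -3
x[1] = -3
x[2] = -3
x[3] = 3

x = [-3, -3, -3, 3]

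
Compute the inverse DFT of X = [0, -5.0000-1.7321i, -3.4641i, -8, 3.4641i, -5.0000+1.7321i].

x[n] = (1/6) Σ(k=0 to 5) X[k] · e^(2πikn/6)

Computing each x[n]:
x[0] = -3
x[1] = 2
x[2] = -1
x[3] = 3
x[4] = 0
x[5] = -1

x = [-3, 2, -1, 3, 0, -1]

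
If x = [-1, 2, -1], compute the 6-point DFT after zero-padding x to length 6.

Original 3-point DFT: [0, -1.5000-2.5981i, -1.5000+2.5981i]
Zero-padded 6-point DFT provides frequency interpolation.

DFT_6([x, 0, ...]) = [0, 0.5000-0.8660i, -1.5000-2.5981i, -4, -1.5000+2.5981i, 0.5000+0.8660i]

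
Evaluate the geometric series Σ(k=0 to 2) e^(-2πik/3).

Sum of all nth roots of unity equals 0 for n > 1 (geometric series with r ≠ 1).

0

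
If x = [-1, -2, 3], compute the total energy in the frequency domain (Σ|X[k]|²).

Parseval: Σ|x[n]|² = (1/N)Σ|X[k]|², so Σ|X[k]|² = N·Σ|x[n]|² = 3·14.0000

Σ|X[k]|² = N·Σ|x[n]|² = 3·14.0000 = 42.0000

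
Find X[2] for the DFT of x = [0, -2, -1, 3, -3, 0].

X[2] = Σ(n=0 to 5) x[n] · ω_6^(2n) where ω_6 = e^(-2πi/6)
= (0)·ω_6^0 + (-2)·ω_6^2 + (-1)·ω_6^4 + (3)·ω_6^6 + (-3)·ω_6^8 + (0)·ω_6^10

X[2] = 6.0000+3.4641i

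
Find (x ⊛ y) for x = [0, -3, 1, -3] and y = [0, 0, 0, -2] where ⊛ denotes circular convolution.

(x ⊛ y)[n] = Σ(m=0 to 3) x[m] · y[(n-m) mod 4]

Computing each output sample:
(x ⊛ y)[0] = 6
(x ⊛ y)[1] = -2
(x ⊛ y)[2] = 6
(x ⊛ y)[3] = 0

x ⊛ y = [6, -2, 6, 0]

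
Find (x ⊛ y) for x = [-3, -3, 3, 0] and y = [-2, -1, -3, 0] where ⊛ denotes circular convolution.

(x ⊛ y)[n] = Σ(m=0 to 3) x[m] · y[(n-m) mod 4]

Computing each output sample:
(x ⊛ y)[0] = -3
(x ⊛ y)[1] = 9
(x ⊛ y)[2] = 6
(x ⊛ y)[3] = 6

x ⊛ y = [-3, 9, 6, 6]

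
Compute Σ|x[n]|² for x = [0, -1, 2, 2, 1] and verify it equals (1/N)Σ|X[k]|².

Time domain:
Σ|x[n]|² = |0|² + |-1|² + |2|² + |2|² + |1|² = 10.0000

Frequency domain:
(1/5)Σ|X[k]|² = (1/5)(|4|² + |-3.2361+1.9021i|² + |1.2361+1.1756i|² + |1.2361-1.1756i|² + |-3.2361-1.9021i|²) = (1/5)·50.0000 = 10.0000

Both sides agree, confirming Parseval's theorem.

Σ|x[n]|² = (1/N)Σ|X[k]|² = 10.0000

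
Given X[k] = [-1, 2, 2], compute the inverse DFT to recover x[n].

x[n] = (1/3) Σ(k=0 to 2) X[k] · e^(2πikn/3)

Computing each x[n]:
x[0] = 1
x[1] = -1
x[2] = -1

x = [1, -1, -1]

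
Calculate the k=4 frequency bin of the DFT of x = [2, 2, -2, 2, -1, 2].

X[4] = Σ(n=0 to 5) x[n] · ω_6^(4n) where ω_6 = e^(-2πi/6)
= (2)·ω_6^0 + (2)·ω_6^4 + (-2)·ω_6^8 + (2)·ω_6^12 + (-1)·ω_6^16 + (2)·ω_6^20

X[4] = 3.5000+0.8660i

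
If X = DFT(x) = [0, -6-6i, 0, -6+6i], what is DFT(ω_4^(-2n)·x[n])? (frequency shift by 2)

Modulation property: DFT(ω_4^(-2n)·x[n]) = X[(k-2) mod 4], so circularly shift X by 2 positions.

X[k-2] = [0, -6+6i, 0, -6-6i]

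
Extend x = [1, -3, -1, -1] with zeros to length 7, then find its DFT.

Original 4-point DFT: [-4, 2+2i, 4, 2-2i]
Zero-padded 7-point DFT provides frequency interpolation.

DFT_7([x, 0, ...]) = [-4, 0.2530+3.7543i, 1.9450+1.7091i, 3.3019+1.4947i, 3.3019-1.4947i, 1.9450-1.7091i, 0.2530-3.7543i]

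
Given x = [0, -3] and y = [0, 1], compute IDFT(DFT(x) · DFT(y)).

(x ⊛ y)[n] = Σ(m=0 to 1) x[m] · y[(n-m) mod 2]

Computing each output sample:
(x ⊛ y)[0] = -3
(x ⊛ y)[1] = 0

x ⊛ y = [-3, 0]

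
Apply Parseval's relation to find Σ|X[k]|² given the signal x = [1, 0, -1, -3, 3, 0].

Parseval: Σ|x[n]|² = (1/N)Σ|X[k]|², so Σ|X[k]|² = N·Σ|x[n]|² = 6·20.0000

Σ|X[k]|² = N·Σ|x[n]|² = 6·20.0000 = 120.0000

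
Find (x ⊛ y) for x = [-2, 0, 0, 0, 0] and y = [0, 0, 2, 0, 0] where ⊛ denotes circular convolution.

(x ⊛ y)[n] = Σ(m=0 to 4) x[m] · y[(n-m) mod 5]

Computing each output sample:
(x ⊛ y)[0] = 0
(x ⊛ y)[1] = 0
(x ⊛ y)[2] = -4
(x ⊛ y)[3] = 0
(x ⊛ y)[4] = 0

x ⊛ y = [0, 0, -4, 0, 0]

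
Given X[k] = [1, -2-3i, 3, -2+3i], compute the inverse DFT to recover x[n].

x[n] = (1/4) Σ(k=0 to 3) X[k] · e^(2πikn/4)

Computing each x[n]:
x[0] = 0
x[1] = 1
x[2] = 2
x[3] = -2

x = [0, 1, 2, -2]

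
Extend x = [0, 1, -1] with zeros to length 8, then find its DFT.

Original 3-point DFT: [0, -1.7321i, 1.7321i]
Zero-padded 8-point DFT provides frequency interpolation.

DFT_8([x, 0, ...]) = [0, 0.7071+0.2929i, 1-1i, -0.7071-1.7071i, -2, -0.7071+1.7071i, 1+1i, 0.7071-0.2929i]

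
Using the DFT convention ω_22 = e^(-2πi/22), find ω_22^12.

ω_22^12 = e^(-2πi·12/22)
= cos(-2π·12/22) + i·sin(-2π·12/22)
= cos(-24π/22) + i·sin(-24π/22)

ω_22^12 = cos(-24π/22) + i·sin(-24π/22) = -0.9595+0.2817i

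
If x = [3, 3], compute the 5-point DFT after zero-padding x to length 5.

Original 2-point DFT: [6, 0]
Zero-padded 5-point DFT provides frequency interpolation.

DFT_5([x, 0, ...]) = [6, 3.9271-2.8532i, 0.5729-1.7634i, 0.5729+1.7634i, 3.9271+2.8532i]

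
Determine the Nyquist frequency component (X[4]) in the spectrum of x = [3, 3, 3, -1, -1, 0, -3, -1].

X[4] = Σ(n=0 to 7) x[n] · ω_8^(4n) where ω_8 = e^(-2πi/8)
= (3)·ω_8^0 + (3)·ω_8^4 + (3)·ω_8^8 + (-1)·ω_8^12 + (-1)·ω_8^16 + (0)·ω_8^20 + (-3)·ω_8^24 + (-1)·ω_8^28

X[4] = 1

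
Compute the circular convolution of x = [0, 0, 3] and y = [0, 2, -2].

(x ⊛ y)[n] = Σ(m=0 to 2) x[m] · y[(n-m) mod 3]

Computing each output sample:
(x ⊛ y)[0] = 6
(x ⊛ y)[1] = -6
(x ⊛ y)[2] = 0

x ⊛ y = [6, -6, 0]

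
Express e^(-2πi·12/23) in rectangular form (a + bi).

ω_23^12 = e^(-2πi·12/23)
= cos(-2π·12/23) + i·sin(-2π·12/23)
= cos(-24π/23) + i·sin(-24π/23)

ω_23^12 = cos(-24π/23) + i·sin(-24π/23) = -0.9907+0.1362i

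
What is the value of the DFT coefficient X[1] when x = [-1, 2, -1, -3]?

X[1] = Σ(n=0 to 3) x[n] · ω_4^(1n) where ω_4 = e^(-2πi/4)
= (-1)·ω_4^0 + (2)·ω_4^1 + (-1)·ω_4^2 + (-3)·ω_4^3

X[1] = -5i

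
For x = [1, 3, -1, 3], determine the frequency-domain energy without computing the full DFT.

Parseval: Σ|x[n]|² = (1/N)Σ|X[k]|², so Σ|X[k]|² = N·Σ|x[n]|² = 4·20.0000

Σ|X[k]|² = N·Σ|x[n]|² = 4·20.0000 = 80.0000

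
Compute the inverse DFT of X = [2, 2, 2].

x[n] = (1/3) Σ(k=0 to 2) X[k] · e^(2πikn/3)

Computing each x[n]:
x[0] = 2
x[1] = 0
x[2] = 0

x = [2, 0, 0]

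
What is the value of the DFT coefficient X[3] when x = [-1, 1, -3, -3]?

X[3] = Σ(n=0 to 3) x[n] · ω_4^(3n) where ω_4 = e^(-2πi/4)
= (-1)·ω_4^0 + (1)·ω_4^3 + (-3)·ω_4^6 + (-3)·ω_4^9

X[3] = 2+4i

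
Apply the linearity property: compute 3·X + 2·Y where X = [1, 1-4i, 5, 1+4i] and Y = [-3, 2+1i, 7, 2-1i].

By linearity: DFT(3x + 2y) = 3·DFT(x) + 2·DFT(y)
= 3·[1, 1-4i, 5, 1+4i] + 2·[-3, 2+1i, 7, 2-1i]

Computing element-wise:
Z[0] = 3·(1) + 2·(-3) = -3
Z[1] = 3·(1-4i) + 2·(2+1i) = 7-10i
Z[2] = 3·(5) + 2·(7) = 29
Z[3] = 3·(1+4i) + 2·(2-1i) = 7+10i

DFT(3x + 2y) = 3·X + 2·Y = [-3, 7-10i, 29, 7+10i]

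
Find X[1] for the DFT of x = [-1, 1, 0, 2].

X[1] = Σ(n=0 to 3) x[n] · ω_4^(1n) where ω_4 = e^(-2πi/4)
= (-1)·ω_4^0 + (1)·ω_4^1 + (0)·ω_4^2 + (2)·ω_4^3

X[1] = -1+1i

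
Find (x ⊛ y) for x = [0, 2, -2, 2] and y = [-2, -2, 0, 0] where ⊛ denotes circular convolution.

(x ⊛ y)[n] = Σ(m=0 to 3) x[m] · y[(n-m) mod 4]

Computing each output sample:
(x ⊛ y)[0] = -4
(x ⊛ y)[1] = -4
(x ⊛ y)[2] = 0
(x ⊛ y)[3] = 0

x ⊛ y = [-4, -4, 0, 0]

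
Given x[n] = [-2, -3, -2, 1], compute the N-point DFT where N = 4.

X[k] = Σ(n=0 to 3) x[n] · ω_4^(nk)
where ω_4 = e^(-2πi/4)

Computing each X[k]:
X[0] = -6
X[1] = 4i
X[2] = -2
X[3] = -4i

X = [-6, 4i, -2, -4i]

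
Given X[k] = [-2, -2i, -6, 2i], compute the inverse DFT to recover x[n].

x[n] = (1/4) Σ(k=0 to 3) X[k] · e^(2πikn/4)

Computing each x[n]:
x[0] = -2
x[1] = 2
x[2] = -2
x[3] = 0

x = [-2, 2, -2, 0]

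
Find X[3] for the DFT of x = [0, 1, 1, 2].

X[3] = Σ(n=0 to 3) x[n] · ω_4^(3n) where ω_4 = e^(-2πi/4)
= (0)·ω_4^0 + (1)·ω_4^3 + (1)·ω_4^6 + (2)·ω_4^9

X[3] = -1-1i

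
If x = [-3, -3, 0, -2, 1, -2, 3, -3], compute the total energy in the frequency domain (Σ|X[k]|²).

Parseval: Σ|x[n]|² = (1/N)Σ|X[k]|², so Σ|X[k]|² = N·Σ|x[n]|² = 8·45.0000

Σ|X[k]|² = N·Σ|x[n]|² = 8·45.0000 = 360.0000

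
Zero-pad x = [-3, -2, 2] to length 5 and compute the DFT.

Original 3-point DFT: [-3, -3.0000+3.4641i, -3.0000-3.4641i]
Zero-padded 5-point DFT provides frequency interpolation.

DFT_5([x, 0, ...]) = [-3, -5.2361+0.7265i, -0.7639+3.0777i, -0.7639-3.0777i, -5.2361-0.7265i]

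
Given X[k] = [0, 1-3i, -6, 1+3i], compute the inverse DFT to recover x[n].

x[n] = (1/4) Σ(k=0 to 3) X[k] · e^(2πikn/4)

Computing each x[n]:
x[0] = -1
x[1] = 3
x[2] = -2
x[3] = 0

x = [-1, 3, -2, 0]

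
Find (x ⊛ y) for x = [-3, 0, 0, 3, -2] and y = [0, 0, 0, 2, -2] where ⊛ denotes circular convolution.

(x ⊛ y)[n] = Σ(m=0 to 4) x[m] · y[(n-m) mod 5]

Computing each output sample:
(x ⊛ y)[0] = 0
(x ⊛ y)[1] = 6
(x ⊛ y)[2] = -10
(x ⊛ y)[3] = -2
(x ⊛ y)[4] = 6

x ⊛ y = [0, 6, -10, -2, 6]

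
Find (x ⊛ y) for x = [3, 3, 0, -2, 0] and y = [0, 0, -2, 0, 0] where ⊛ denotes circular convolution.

(x ⊛ y)[n] = Σ(m=0 to 4) x[m] · y[(n-m) mod 5]

Computing each output sample:
(x ⊛ y)[0] = 4
(x ⊛ y)[1] = 0
(x ⊛ y)[2] = -6
(x ⊛ y)[3] = -6
(x ⊛ y)[4] = 0

x ⊛ y = [4, 0, -6, -6, 0]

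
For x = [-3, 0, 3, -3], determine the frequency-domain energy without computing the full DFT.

Parseval: Σ|x[n]|² = (1/N)Σ|X[k]|², so Σ|X[k]|² = N·Σ|x[n]|² = 4·27.0000

Σ|X[k]|² = N·Σ|x[n]|² = 4·27.0000 = 108.0000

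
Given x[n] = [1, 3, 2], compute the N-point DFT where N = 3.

X[k] = Σ(n=0 to 2) x[n] · ω_3^(nk)
where ω_3 = e^(-2πi/3)

Computing each X[k]:
X[0] = 6
X[1] = -1.5000-0.8660i
X[2] = -1.5000+0.8660i

X = [6, -1.5000-0.8660i, -1.5000+0.8660i]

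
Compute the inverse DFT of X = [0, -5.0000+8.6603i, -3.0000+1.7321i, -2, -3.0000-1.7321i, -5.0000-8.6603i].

x[n] = (1/6) Σ(k=0 to 5) X[k] · e^(2πikn/6)

Computing each x[n]:
x[0] = -3
x[1] = -3
x[2] = -1
x[3] = 1
x[4] = 3
x[5] = 3

x = [-3, -3, -1, 1, 3, 3]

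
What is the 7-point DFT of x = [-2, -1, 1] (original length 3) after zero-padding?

Original 3-point DFT: [-2, -2.0000+1.7321i, -2.0000-1.7321i]
Zero-padded 7-point DFT provides frequency interpolation.

DFT_7([x, 0, ...]) = [-2, -2.8460-0.1931i, -2.6784+1.4088i, -0.4755+1.2157i, -0.4755-1.2157i, -2.6784-1.4088i, -2.8460+0.1931i]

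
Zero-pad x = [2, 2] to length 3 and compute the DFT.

Original 2-point DFT: [4, 0]
Zero-padded 3-point DFT provides frequency interpolation.

DFT_3([x, 0, ...]) = [4, 1.0000-1.7321i, 1.0000+1.7321i]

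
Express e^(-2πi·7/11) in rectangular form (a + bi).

ω_11^7 = e^(-2πi·7/11)
= cos(-2π·7/11) + i·sin(-2π·7/11)
= cos(-14π/11) + i·sin(-14π/11)

ω_11^7 = cos(-14π/11) + i·sin(-14π/11) = -0.6549+0.7557i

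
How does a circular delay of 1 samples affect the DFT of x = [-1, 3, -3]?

Time shift by 1: X_shifted[k] = ω_3^(1k) · X[k]
Shifted x = [-3, -1, 3]

DFT(x[n-1]) = [-1, -4.0000+3.4641i, -4.0000-3.4641i]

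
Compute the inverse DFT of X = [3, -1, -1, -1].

x[n] = (1/4) Σ(k=0 to 3) X[k] · e^(2πikn/4)

Computing each x[n]:
x[0] = 0
x[1] = 1
x[2] = 1
x[3] = 1

x = [0, 1, 1, 1]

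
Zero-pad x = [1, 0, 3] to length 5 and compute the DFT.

Original 3-point DFT: [4, -0.5000+2.5981i, -0.5000-2.5981i]
Zero-padded 5-point DFT provides frequency interpolation.

DFT_5([x, 0, ...]) = [4, -1.4271-1.7634i, 1.9271+2.8532i, 1.9271-2.8532i, -1.4271+1.7634i]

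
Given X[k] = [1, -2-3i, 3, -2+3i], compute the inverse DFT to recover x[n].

x[n] = (1/4) Σ(k=0 to 3) X[k] · e^(2πikn/4)

Computing each x[n]:
x[0] = 0
x[1] = 1
x[2] = 2
x[3] = -2

x = [0, 1, 2, -2]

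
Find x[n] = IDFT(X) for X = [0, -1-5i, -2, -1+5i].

x[n] = (1/4) Σ(k=0 to 3) X[k] · e^(2πikn/4)

Computing each x[n]:
x[0] = -1
x[1] = 3
x[2] = 0
x[3] = -2

x = [-1, 3, 0, -2]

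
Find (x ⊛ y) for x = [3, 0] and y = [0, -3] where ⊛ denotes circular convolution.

(x ⊛ y)[n] = Σ(m=0 to 1) x[m] · y[(n-m) mod 2]

Computing each output sample:
(x ⊛ y)[0] = 0
(x ⊛ y)[1] = -9

x ⊛ y = [0, -9]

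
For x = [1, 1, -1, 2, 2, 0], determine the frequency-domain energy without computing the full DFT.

Parseval: Σ|x[n]|² = (1/N)Σ|X[k]|², so Σ|X[k]|² = N·Σ|x[n]|² = 6·11.0000

Σ|X[k]|² = N·Σ|x[n]|² = 6·11.0000 = 66.0000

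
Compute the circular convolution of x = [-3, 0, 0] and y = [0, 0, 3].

(x ⊛ y)[n] = Σ(m=0 to 2) x[m] · y[(n-m) mod 3]

Computing each output sample:
(x ⊛ y)[0] = 0
(x ⊛ y)[1] = 0
(x ⊛ y)[2] = -9

x ⊛ y = [0, 0, -9]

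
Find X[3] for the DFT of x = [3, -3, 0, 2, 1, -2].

X[3] = Σ(n=0 to 5) x[n] · ω_6^(3n) where ω_6 = e^(-2πi/6)
= (3)·ω_6^0 + (-3)·ω_6^3 + (0)·ω_6^6 + (2)·ω_6^9 + (1)·ω_6^12 + (-2)·ω_6^15

X[3] = 7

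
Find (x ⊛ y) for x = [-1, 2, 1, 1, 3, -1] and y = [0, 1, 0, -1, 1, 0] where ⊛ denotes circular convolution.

(x ⊛ y)[n] = Σ(m=0 to 5) x[m] · y[(n-m) mod 6]

Computing each output sample:
(x ⊛ y)[0] = -1
(x ⊛ y)[1] = -3
(x ⊛ y)[2] = 6
(x ⊛ y)[3] = 1
(x ⊛ y)[4] = -2
(x ⊛ y)[5] = 4

x ⊛ y = [-1, -3, 6, 1, -2, 4]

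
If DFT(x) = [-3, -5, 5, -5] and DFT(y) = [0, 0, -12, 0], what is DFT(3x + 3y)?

By linearity: DFT(3x + 3y) = 3·DFT(x) + 3·DFT(y)
= 3·[-3, -5, 5, -5] + 3·[0, 0, -12, 0]

Computing element-wise:
Z[0] = 3·(-3) + 3·(0) = -9
Z[1] = 3·(-5) + 3·(0) = -15
Z[2] = 3·(5) + 3·(-12) = -21
Z[3] = 3·(-5) + 3·(0) = -15

DFT(3x + 3y) = 3·X + 3·Y = [-9, -15, -21, -15]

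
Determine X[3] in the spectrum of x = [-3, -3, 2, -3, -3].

X[3] = Σ(n=0 to 4) x[n] · ω_5^(3n) where ω_5 = e^(-2πi/5)
= (-3)·ω_5^0 + (-3)·ω_5^3 + (2)·ω_5^6 + (-3)·ω_5^9 + (-3)·ω_5^12

X[3] = 1.5451-4.7553i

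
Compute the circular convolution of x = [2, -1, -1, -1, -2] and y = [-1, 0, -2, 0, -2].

(x ⊛ y)[n] = Σ(m=0 to 4) x[m] · y[(n-m) mod 5]

Computing each output sample:
(x ⊛ y)[0] = 2
(x ⊛ y)[1] = 7
(x ⊛ y)[2] = -1
(x ⊛ y)[3] = 7
(x ⊛ y)[4] = 0

x ⊛ y = [2, 7, -1, 7, 0]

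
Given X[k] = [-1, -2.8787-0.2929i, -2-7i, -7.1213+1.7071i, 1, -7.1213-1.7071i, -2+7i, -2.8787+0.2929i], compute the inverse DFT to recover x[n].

x[n] = (1/8) Σ(k=0 to 7) X[k] · e^(2πikn/8)

Computing each x[n]:
x[0] = -3
x[1] = 2
x[2] = 1
x[3] = -3
x[4] = 2
x[5] = 1
x[6] = 0
x[7] = -1

x = [-3, 2, 1, -3, 2, 1, 0, -1]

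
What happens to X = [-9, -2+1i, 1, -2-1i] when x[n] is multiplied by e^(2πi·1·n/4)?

Modulation property: DFT(ω_4^(-1n)·x[n]) = X[(k-1) mod 4], so circularly shift X by 1 positions.

X[k-1] = [-2-1i, -9, -2+1i, 1]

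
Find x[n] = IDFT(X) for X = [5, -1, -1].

x[n] = (1/3) Σ(k=0 to 2) X[k] · e^(2πikn/3)

Computing each x[n]:
x[0] = 1
x[1] = 2
x[2] = 2

x = [1, 2, 2]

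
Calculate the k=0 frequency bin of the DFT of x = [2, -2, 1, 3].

X[0] = Σ(n=0 to 3) x[n] · ω_4^0 = Σ x[n]
= (2) + (-2) + (1) + (3)

X[0] = 4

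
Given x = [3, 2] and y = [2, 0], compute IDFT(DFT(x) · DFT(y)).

(x ⊛ y)[n] = Σ(m=0 to 1) x[m] · y[(n-m) mod 2]

Computing each output sample:
(x ⊛ y)[0] = 6
(x ⊛ y)[1] = 4

x ⊛ y = [6, 4]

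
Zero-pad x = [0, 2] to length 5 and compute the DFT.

Original 2-point DFT: [2, -2]
Zero-padded 5-point DFT provides frequency interpolation.

DFT_5([x, 0, ...]) = [2, 0.6180-1.9021i, -1.6180-1.1756i, -1.6180+1.1756i, 0.6180+1.9021i]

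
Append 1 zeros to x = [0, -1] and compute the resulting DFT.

Original 2-point DFT: [-1, 1]
Zero-padded 3-point DFT provides frequency interpolation.

DFT_3([x, 0, ...]) = [-1, 0.5000+0.8660i, 0.5000-0.8660i]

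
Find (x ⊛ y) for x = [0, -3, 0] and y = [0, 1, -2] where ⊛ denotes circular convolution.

(x ⊛ y)[n] = Σ(m=0 to 2) x[m] · y[(n-m) mod 3]

Computing each output sample:
(x ⊛ y)[0] = 6
(x ⊛ y)[1] = 0
(x ⊛ y)[2] = -3

x ⊛ y = [6, 0, -3]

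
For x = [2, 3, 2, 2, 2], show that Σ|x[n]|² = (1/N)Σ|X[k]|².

Time domain:
Σ|x[n]|² = |2|² + |3|² + |2|² + |2|² + |2|² = 25.0000

Frequency domain:
(1/5)Σ|X[k]|² = (1/5)(|11|² + |0.3090-0.9511i|² + |-0.8090-0.5878i|² + |-0.8090+0.5878i|² + |0.3090+0.9511i|²) = (1/5)·125.0000 = 25.0000

Both sides agree, confirming Parseval's theorem.

Σ|x[n]|² = (1/N)Σ|X[k]|² = 25.0000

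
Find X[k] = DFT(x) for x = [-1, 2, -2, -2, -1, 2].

X[k] = Σ(n=0 to 5) x[n] · ω_6^(nk)
where ω_6 = e^(-2πi/6)

Computing each X[k]:
X[0] = -2
X[1] = 4.5000+0.8660i
X[2] = -3.5000-0.8660i
X[3] = -6
X[4] = -3.5000+0.8660i
X[5] = 4.5000-0.8660i

X = [-2, 4.5000+0.8660i, -3.5000-0.8660i, -6, -3.5000+0.8660i, 4.5000-0.8660i]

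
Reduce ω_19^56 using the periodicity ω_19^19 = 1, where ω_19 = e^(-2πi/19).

Since ω_19^19 = 1, powers reduce modulo 19.
56 mod 19 = 18
So ω_19^56 = ω_19^18 = e^(-2πi·18/19)

ω_19^56 = ω_19^18 = 0.9458+0.3247i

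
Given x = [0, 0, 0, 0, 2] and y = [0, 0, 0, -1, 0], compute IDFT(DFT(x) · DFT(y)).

(x ⊛ y)[n] = Σ(m=0 to 4) x[m] · y[(n-m) mod 5]

Computing each output sample:
(x ⊛ y)[0] = 0
(x ⊛ y)[1] = 0
(x ⊛ y)[2] = -2
(x ⊛ y)[3] = 0
(x ⊛ y)[4] = 0

x ⊛ y = [0, 0, -2, 0, 0]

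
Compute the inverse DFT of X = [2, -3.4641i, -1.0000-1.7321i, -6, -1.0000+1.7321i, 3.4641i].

x[n] = (1/6) Σ(k=0 to 5) X[k] · e^(2πikn/6)

Computing each x[n]:
x[0] = -1
x[1] = 3
x[2] = 0
x[3] = 1
x[4] = -1
x[5] = 0

x = [-1, 3, 0, 1, -1, 0]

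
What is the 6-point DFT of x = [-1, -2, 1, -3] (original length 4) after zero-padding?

Original 4-point DFT: [-5, -2-1i, 5, -2+1i]
Zero-padded 6-point DFT provides frequency interpolation.

DFT_6([x, 0, ...]) = [-5, 0.5000+0.8660i, -3.5000+2.5981i, 5, -3.5000-2.5981i, 0.5000-0.8660i]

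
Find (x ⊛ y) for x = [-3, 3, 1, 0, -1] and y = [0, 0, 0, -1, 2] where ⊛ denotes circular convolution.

(x ⊛ y)[n] = Σ(m=0 to 4) x[m] · y[(n-m) mod 5]

Computing each output sample:
(x ⊛ y)[0] = 5
(x ⊛ y)[1] = 2
(x ⊛ y)[2] = 1
(x ⊛ y)[3] = 1
(x ⊛ y)[4] = -9

x ⊛ y = [5, 2, 1, 1, -9]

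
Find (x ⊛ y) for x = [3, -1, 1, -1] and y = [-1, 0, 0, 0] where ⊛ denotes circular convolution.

(x ⊛ y)[n] = Σ(m=0 to 3) x[m] · y[(n-m) mod 4]

Computing each output sample:
(x ⊛ y)[0] = -3
(x ⊛ y)[1] = 1
(x ⊛ y)[2] = -1
(x ⊛ y)[3] = 1

x ⊛ y = [-3, 1, -1, 1]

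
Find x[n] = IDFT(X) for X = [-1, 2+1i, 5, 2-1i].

x[n] = (1/4) Σ(k=0 to 3) X[k] · e^(2πikn/4)

Computing each x[n]:
x[0] = 2
x[1] = -2
x[2] = 0
x[3] = -1

x = [2, -2, 0, -1]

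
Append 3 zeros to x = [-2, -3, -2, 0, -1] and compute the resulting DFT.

Original 5-point DFT: [-8, -1.6180+3.0777i, 0.6180-0.7265i, 0.6180+0.7265i, -1.6180-3.0777i]
Zero-padded 8-point DFT provides frequency interpolation.

DFT_8([x, 0, ...]) = [-8, -3.1213+4.1213i, -1+3i, 1.1213+0.1213i, -2, 1.1213-0.1213i, -1-3i, -3.1213-4.1213i]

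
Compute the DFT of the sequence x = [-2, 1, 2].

X[k] = Σ(n=0 to 2) x[n] · ω_3^(nk)
where ω_3 = e^(-2πi/3)

Computing each X[k]:
X[0] = 1
X[1] = -3.5000+0.8660i
X[2] = -3.5000-0.8660i

X = [1, -3.5000+0.8660i, -3.5000-0.8660i]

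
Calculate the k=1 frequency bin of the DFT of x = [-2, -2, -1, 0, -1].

X[1] = Σ(n=0 to 4) x[n] · ω_5^(1n) where ω_5 = e^(-2πi/5)
= (-2)·ω_5^0 + (-2)·ω_5^1 + (-1)·ω_5^2 + (0)·ω_5^3 + (-1)·ω_5^4

X[1] = -2.1180+1.5388i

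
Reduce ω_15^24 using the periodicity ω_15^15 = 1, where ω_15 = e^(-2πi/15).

Since ω_15^15 = 1, powers reduce modulo 15.
24 mod 15 = 9
So ω_15^24 = ω_15^9 = e^(-2πi·9/15)

ω_15^24 = ω_15^9 = -0.8090+0.5878i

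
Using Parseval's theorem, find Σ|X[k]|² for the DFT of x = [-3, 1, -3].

Parseval: Σ|x[n]|² = (1/N)Σ|X[k]|², so Σ|X[k]|² = N·Σ|x[n]|² = 3·19.0000

Σ|X[k]|² = N·Σ|x[n]|² = 3·19.0000 = 57.0000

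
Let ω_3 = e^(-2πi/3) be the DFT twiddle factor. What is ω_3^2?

ω_3^2 = e^(-2πi·2/3)
= cos(-2π·2/3) + i·sin(-2π·2/3)
= cos(-4π/3) + i·sin(-4π/3)

ω_3^2 = cos(-4π/3) + i·sin(-4π/3) = -0.5000+0.8660i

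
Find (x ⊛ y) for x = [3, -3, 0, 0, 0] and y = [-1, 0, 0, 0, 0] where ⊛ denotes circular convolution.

(x ⊛ y)[n] = Σ(m=0 to 4) x[m] · y[(n-m) mod 5]

Computing each output sample:
(x ⊛ y)[0] = -3
(x ⊛ y)[1] = 3
(x ⊛ y)[2] = 0
(x ⊛ y)[3] = 0
(x ⊛ y)[4] = 0

x ⊛ y = [-3, 3, 0, 0, 0]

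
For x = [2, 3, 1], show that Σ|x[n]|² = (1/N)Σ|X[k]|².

Time domain:
Σ|x[n]|² = |2|² + |3|² + |1|² = 14.0000

Frequency domain:
(1/3)Σ|X[k]|² = (1/3)(|6|² + |-1.7321i|² + |1.7321i|²) = (1/3)·42.0000 = 14.0000

Both sides agree, confirming Parseval's theorem.

Σ|x[n]|² = (1/N)Σ|X[k]|² = 14.0000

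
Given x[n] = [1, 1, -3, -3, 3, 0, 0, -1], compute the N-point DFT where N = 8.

X[k] = Σ(n=0 to 7) x[n] · ω_8^(nk)
where ω_8 = e^(-2πi/8)

Computing each X[k]:
X[0] = -2
X[1] = 0.1213+3.7071i
X[2] = 7-5i
X[3] = -4.1213-2.2929i
X[4] = 4
X[5] = -4.1213+2.2929i
X[6] = 7+5i
X[7] = 0.1213-3.7071i

X = [-2, 0.1213+3.7071i, 7-5i, -4.1213-2.2929i, 4, -4.1213+2.2929i, 7+5i, 0.1213-3.7071i]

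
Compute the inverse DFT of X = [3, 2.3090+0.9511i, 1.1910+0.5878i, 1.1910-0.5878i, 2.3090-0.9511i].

x[n] = (1/5) Σ(k=0 to 4) X[k] · e^(2πikn/5)

Computing each x[n]:
x[0] = 2
x[1] = 0
x[2] = 0
x[3] = 0
x[4] = 1

x = [2, 0, 0, 0, 1]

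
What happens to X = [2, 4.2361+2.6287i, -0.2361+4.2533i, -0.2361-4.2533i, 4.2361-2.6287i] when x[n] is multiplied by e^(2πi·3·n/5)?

Modulation property: DFT(ω_5^(-3n)·x[n]) = X[(k-3) mod 5], so circularly shift X by 3 positions.

X[k-3] = [-0.2361+4.2533i, -0.2361-4.2533i, 4.2361-2.6287i, 2, 4.2361+2.6287i]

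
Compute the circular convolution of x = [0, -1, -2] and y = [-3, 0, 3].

(x ⊛ y)[n] = Σ(m=0 to 2) x[m] · y[(n-m) mod 3]

Computing each output sample:
(x ⊛ y)[0] = -3
(x ⊛ y)[1] = -3
(x ⊛ y)[2] = 6

x ⊛ y = [-3, -3, 6]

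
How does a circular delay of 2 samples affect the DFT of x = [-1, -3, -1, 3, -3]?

Time shift by 2: X_shifted[k] = ω_5^(2k) · X[k]
Shifted x = [3, -3, -1, -3, -1]

DFT(x[n-2]) = [-5, 5.0000+0.7265i, 5.0000+3.0777i, 5.0000-3.0777i, 5.0000-0.7265i]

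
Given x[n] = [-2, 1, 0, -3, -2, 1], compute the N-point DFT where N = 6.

X[k] = Σ(n=0 to 5) x[n] · ω_6^(nk)
where ω_6 = e^(-2πi/6)

Computing each X[k]:
X[0] = -5
X[1] = 3.0000-1.7321i
X[2] = -5.0000+1.7321i
X[3] = -3
X[4] = -5.0000-1.7321i
X[5] = 3.0000+1.7321i

X = [-5, 3.0000-1.7321i, -5.0000+1.7321i, -3, -5.0000-1.7321i, 3.0000+1.7321i]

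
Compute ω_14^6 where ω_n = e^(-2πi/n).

ω_14^6 = e^(-2πi·6/14)
= cos(-2π·6/14) + i·sin(-2π·6/14)
= cos(-12π/14) + i·sin(-12π/14)

ω_14^6 = cos(-12π/14) + i·sin(-12π/14) = -0.9010-0.4339i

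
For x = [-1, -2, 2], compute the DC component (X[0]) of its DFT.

X[0] = Σ(n=0 to 2) x[n] · ω_3^0 = Σ x[n]
= (-1) + (-2) + (2)

X[0] = -1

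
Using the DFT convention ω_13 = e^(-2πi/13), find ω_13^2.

ω_13^2 = e^(-2πi·2/13)
= cos(-2π·2/13) + i·sin(-2π·2/13)
= cos(-4π/13) + i·sin(-4π/13)

ω_13^2 = cos(-4π/13) + i·sin(-4π/13) = 0.5681-0.8230i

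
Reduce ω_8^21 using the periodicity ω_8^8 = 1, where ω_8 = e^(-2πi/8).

Since ω_8^8 = 1, powers reduce modulo 8.
21 mod 8 = 5
So ω_8^21 = ω_8^5 = e^(-2πi·5/8)

ω_8^21 = ω_8^5 = -0.7071+0.7071i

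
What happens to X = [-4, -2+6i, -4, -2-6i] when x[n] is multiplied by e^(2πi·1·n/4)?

Modulation property: DFT(ω_4^(-1n)·x[n]) = X[(k-1) mod 4], so circularly shift X by 1 positions.

X[k-1] = [-2-6i, -4, -2+6i, -4]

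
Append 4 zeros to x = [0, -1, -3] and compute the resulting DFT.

Original 3-point DFT: [-4, 2.0000-1.7321i, 2.0000+1.7321i]
Zero-padded 7-point DFT provides frequency interpolation.

DFT_7([x, 0, ...]) = [-4, 0.0441+3.7066i, 2.9254-0.3267i, -0.9695-1.9116i, -0.9695+1.9116i, 2.9254+0.3267i, 0.0441-3.7066i]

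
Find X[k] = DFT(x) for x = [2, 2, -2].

X[k] = Σ(n=0 to 2) x[n] · ω_3^(nk)
where ω_3 = e^(-2πi/3)

Computing each X[k]:
X[0] = 2
X[1] = 2.0000-3.4641i
X[2] = 2.0000+3.4641i

X = [2, 2.0000-3.4641i, 2.0000+3.4641i]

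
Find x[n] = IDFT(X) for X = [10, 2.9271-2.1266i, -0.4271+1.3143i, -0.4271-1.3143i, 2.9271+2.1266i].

x[n] = (1/5) Σ(k=0 to 4) X[k] · e^(2πikn/5)

Computing each x[n]:
x[0] = 3
x[1] = 3
x[2] = 2
x[3] = 0
x[4] = 2

x = [3, 3, 2, 0, 2]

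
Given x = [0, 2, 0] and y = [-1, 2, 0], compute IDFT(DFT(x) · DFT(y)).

(x ⊛ y)[n] = Σ(m=0 to 2) x[m] · y[(n-m) mod 3]

Computing each output sample:
(x ⊛ y)[0] = 0
(x ⊛ y)[1] = -2
(x ⊛ y)[2] = 4

x ⊛ y = [0, -2, 4]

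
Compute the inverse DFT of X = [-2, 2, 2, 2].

x[n] = (1/4) Σ(k=0 to 3) X[k] · e^(2πikn/4)

Computing each x[n]:
x[0] = 1
x[1] = -1
x[2] = -1
x[3] = -1

x = [1, -1, -1, -1]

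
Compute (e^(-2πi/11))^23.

Since ω_11^11 = 1, powers reduce modulo 11.
23 mod 11 = 1
So ω_11^23 = ω_11^1 = e^(-2πi·1/11)

ω_11^23 = ω_11^1 = 0.8413-0.5406i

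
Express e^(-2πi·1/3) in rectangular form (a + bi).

ω_3^1 = e^(-2πi·1/3)
= cos(-2π·1/3) + i·sin(-2π·1/3)
= cos(-2π/3) + i·sin(-2π/3)

ω_3^1 = cos(-2π/3) + i·sin(-2π/3) = -0.5000-0.8660i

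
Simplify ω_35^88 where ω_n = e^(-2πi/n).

Since ω_35^35 = 1, powers reduce modulo 35.
88 mod 35 = 18
So ω_35^88 = ω_35^18 = e^(-2πi·18/35)

ω_35^88 = ω_35^18 = -0.9960+0.0896i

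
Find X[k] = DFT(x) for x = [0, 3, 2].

X[k] = Σ(n=0 to 2) x[n] · ω_3^(nk)
where ω_3 = e^(-2πi/3)

Computing each X[k]:
X[0] = 5
X[1] = -2.5000-0.8660i
X[2] = -2.5000+0.8660i

X = [5, -2.5000-0.8660i, -2.5000+0.8660i]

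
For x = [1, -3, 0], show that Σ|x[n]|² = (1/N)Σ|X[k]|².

Time domain:
Σ|x[n]|² = |1|² + |-3|² + |0|² = 10.0000

Frequency domain:
(1/3)Σ|X[k]|² = (1/3)(|-2|² + |2.5000+2.5981i|² + |2.5000-2.5981i|²) = (1/3)·30.0000 = 10.0000

Both sides agree, confirming Parseval's theorem.

Σ|x[n]|² = (1/N)Σ|X[k]|² = 10.0000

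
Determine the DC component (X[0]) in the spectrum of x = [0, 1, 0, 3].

X[0] = Σ(n=0 to 3) x[n] · ω_4^0 = Σ x[n]
= (0) + (1) + (0) + (3)

X[0] = 4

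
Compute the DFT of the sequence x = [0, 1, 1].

X[k] = Σ(n=0 to 2) x[n] · ω_3^(nk)
where ω_3 = e^(-2πi/3)

Computing each X[k]:
X[0] = 2
X[1] = -1
X[2] = -1

X = [2, -1, -1]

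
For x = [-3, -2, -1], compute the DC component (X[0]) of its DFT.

X[0] = Σ(n=0 to 2) x[n] · ω_3^0 = Σ x[n]
= (-3) + (-2) + (-1)

X[0] = -6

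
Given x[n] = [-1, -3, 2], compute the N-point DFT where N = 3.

X[k] = Σ(n=0 to 2) x[n] · ω_3^(nk)
where ω_3 = e^(-2πi/3)

Computing each X[k]:
X[0] = -2
X[1] = -0.5000+4.3301i
X[2] = -0.5000-4.3301i

X = [-2, -0.5000+4.3301i, -0.5000-4.3301i]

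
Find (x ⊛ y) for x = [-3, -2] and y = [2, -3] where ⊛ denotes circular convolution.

(x ⊛ y)[n] = Σ(m=0 to 1) x[m] · y[(n-m) mod 2]

Computing each output sample:
(x ⊛ y)[0] = 0
(x ⊛ y)[1] = 5

x ⊛ y = [0, 5]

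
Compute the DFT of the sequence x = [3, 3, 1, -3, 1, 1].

X[k] = Σ(n=0 to 5) x[n] · ω_6^(nk)
where ω_6 = e^(-2πi/6)

Computing each X[k]:
X[0] = 6
X[1] = 7.0000-1.7321i
X[2] = -3.0000-1.7321i
X[3] = 4
X[4] = -3.0000+1.7321i
X[5] = 7.0000+1.7321i

X = [6, 7.0000-1.7321i, -3.0000-1.7321i, 4, -3.0000+1.7321i, 7.0000+1.7321i]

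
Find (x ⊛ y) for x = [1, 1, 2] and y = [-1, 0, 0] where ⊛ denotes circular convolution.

(x ⊛ y)[n] = Σ(m=0 to 2) x[m] · y[(n-m) mod 3]

Computing each output sample:
(x ⊛ y)[0] = -1
(x ⊛ y)[1] = -1
(x ⊛ y)[2] = -2

x ⊛ y = [-1, -1, -2]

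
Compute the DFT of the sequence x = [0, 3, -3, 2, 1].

X[k] = Σ(n=0 to 4) x[n] · ω_5^(nk)
where ω_5 = e^(-2πi/5)

Computing each X[k]:
X[0] = 3
X[1] = 2.0451+1.0368i
X[2] = -3.5451-5.9309i
X[3] = -3.5451+5.9309i
X[4] = 2.0451-1.0368i

X = [3, 2.0451+1.0368i, -3.5451-5.9309i, -3.5451+5.9309i, 2.0451-1.0368i]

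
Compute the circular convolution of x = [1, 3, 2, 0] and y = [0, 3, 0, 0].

(x ⊛ y)[n] = Σ(m=0 to 3) x[m] · y[(n-m) mod 4]

Computing each output sample:
(x ⊛ y)[0] = 0
(x ⊛ y)[1] = 3
(x ⊛ y)[2] = 9
(x ⊛ y)[3] = 6

x ⊛ y = [0, 3, 9, 6]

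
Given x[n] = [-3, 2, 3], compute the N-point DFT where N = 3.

X[k] = Σ(n=0 to 2) x[n] · ω_3^(nk)
where ω_3 = e^(-2πi/3)

Computing each X[k]:
X[0] = 2
X[1] = -5.5000+0.8660i
X[2] = -5.5000-0.8660i

X = [2, -5.5000+0.8660i, -5.5000-0.8660i]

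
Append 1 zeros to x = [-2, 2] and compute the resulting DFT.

Original 2-point DFT: [0, -4]
Zero-padded 3-point DFT provides frequency interpolation.

DFT_3([x, 0, ...]) = [0, -3.0000-1.7321i, -3.0000+1.7321i]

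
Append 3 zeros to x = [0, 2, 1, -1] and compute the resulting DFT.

Original 4-point DFT: [2, -1-3i, 0, -1+3i]
Zero-padded 7-point DFT provides frequency interpolation.

DFT_7([x, 0, ...]) = [2, 1.9254-2.1047i, -1.9695-2.2978i, -0.9559+0.8890i, -0.9559-0.8890i, -1.9695+2.2978i, 1.9254+2.1047i]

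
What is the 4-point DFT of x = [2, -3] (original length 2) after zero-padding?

Original 2-point DFT: [-1, 5]
Zero-padded 4-point DFT provides frequency interpolation.

DFT_4([x, 0, ...]) = [-1, 2+3i, 5, 2-3i]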